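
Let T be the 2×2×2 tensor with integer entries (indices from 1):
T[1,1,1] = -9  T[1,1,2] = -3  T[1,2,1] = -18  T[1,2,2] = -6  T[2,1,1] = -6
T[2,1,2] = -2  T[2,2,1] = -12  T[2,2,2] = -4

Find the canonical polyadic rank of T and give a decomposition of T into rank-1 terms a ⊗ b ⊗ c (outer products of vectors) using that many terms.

Lower bound: T ≠ 0 (e.g. T[1,1,1] = -9), so rank(T) ≥ 1.
Upper bound: if T = a ⊗ b ⊗ c then every fibre of T is a multiple of the corresponding factor, so read the factors off the fibres through the nonzero entry T[1,1,1] = -9.
The mode-1 fibre T[:,1,1] = [-9, -6] gives a = [3, 2] (primitive direction); the mode-2 fibre T[1,:,1] = [-9, -18] gives b = [1, 2]; then c[k] = T[1,1,k] / (a[1]·b[1]) = [-9, -3] / 3 = [-3, -1].
Expanding [3, 2] ⊗ [1, 2] ⊗ [-3, -1] reproduces all 8 entries of T, so T = [3, 2] ⊗ [1, 2] ⊗ [-3, -1] and rank(T) ≤ 1.
These bounds meet, so rank(T) = 1.
Check entry T[2,1,2] = -2: (2)·(1)·(-1) = -2.

rank(T) = 1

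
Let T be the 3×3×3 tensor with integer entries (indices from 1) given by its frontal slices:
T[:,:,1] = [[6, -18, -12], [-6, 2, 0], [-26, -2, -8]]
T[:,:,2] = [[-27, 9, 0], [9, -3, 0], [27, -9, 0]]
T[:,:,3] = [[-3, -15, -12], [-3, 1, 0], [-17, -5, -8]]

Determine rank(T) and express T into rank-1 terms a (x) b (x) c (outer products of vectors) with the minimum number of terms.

Lower bound: in the mode-3 unfolding of T (rows indexed by k, columns by (i,j)) the 2×2 minor on rows k ∈ {1, 2}, columns (i,j) ∈ {(1,1), (1,2)} is det [[6, -18], [-27, 9]] = -432 ≠ 0, so that unfolding has rank ≥ 2 and hence rank(T) ≥ 2 (CP rank is at least every unfolding rank, though it can be larger).
Upper bound: with S_k = T[:,:,k], the two rank-1 terms a₁b₁ᵀ, a₂b₂ᵀ are the rank-1 members of the pencil x·S₁ + y·S₂.
The 2×2 minor of x·S₁ + y·S₂ on rows {1,2}, columns {1,2} is −96·x² + 144·xy = (-48)·(2·x − 3·y)(x), vanishing at (x:y) = (3:2) and (0:1).
M₁ = 3·S₁ + 2·S₂ = [[-36, -36, -36], [0, 0, 0], [-24, -24, -24]] = (-12)·[3, 0, 2][1, 1, 1]ᵀ and M₂ = S₂ = [[-27, 9, 0], [9, -3, 0], [27, -9, 0]] = (-3)·[3, -1, -3][3, -1, 0]ᵀ, so take a₁ = [3, 0, 2], b₁ = [1, 1, 1], a₂ = [3, -1, -3], b₂ = [3, -1, 0].
Each slice is an integer combination of E₁ = a₁b₁ᵀ and E₂ = a₂b₂ᵀ: S₁ = −4·E₁ + 2·E₂, S₂ = −3·E₂, S₃ = −4·E₁ + E₂; reading off coefficients, c₁ = [-4, 0, -4] and c₂ = [2, -3, 1].
Hence T = [3, 0, 2] (x) [1, 1, 1] (x) [-4, 0, -4] + [3, -1, -3] (x) [3, -1, 0] (x) [2, -3, 1], so rank(T) ≤ 2.
These bounds meet, so rank(T) = 2.

rank(T) = 2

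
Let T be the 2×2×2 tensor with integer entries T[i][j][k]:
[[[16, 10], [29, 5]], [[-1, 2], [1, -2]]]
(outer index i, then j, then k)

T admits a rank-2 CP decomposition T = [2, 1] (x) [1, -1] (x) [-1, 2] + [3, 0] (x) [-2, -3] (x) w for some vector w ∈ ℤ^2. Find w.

w = [-3, -1]

Subtract the known terms from T to get the rank-1 residual R = [3, 0] (x) [-2, -3] (x) w, so R[i,j,k] = a[i]·b[j]·w[k]. Pick indices with nonzero a[0]·b[0] = (3)·(-2) = -6. Only the fibre through (0,0,·) is needed: R[0,0,:] = T[0,0,:] − Σₗ aₗ[0]bₗ[0]cₗ = [16, 10] − (2)·(1)·[-1, 2] = [18, 6]. Then w[k] = R[0,0,k] / -6 for each k, giving w = [18, 6] / -6 = [-3, -1].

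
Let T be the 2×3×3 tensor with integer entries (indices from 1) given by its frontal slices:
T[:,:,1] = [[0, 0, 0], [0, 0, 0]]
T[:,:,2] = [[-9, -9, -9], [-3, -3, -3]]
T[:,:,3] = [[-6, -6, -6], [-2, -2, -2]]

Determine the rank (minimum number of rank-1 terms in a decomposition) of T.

Lower bound: T ≠ 0 (e.g. T[1,1,2] = -9), so rank(T) ≥ 1.
Upper bound: if T = a (x) b (x) c then every fibre of T is a multiple of the corresponding factor, so read the factors off the fibres through the nonzero entry T[1,1,2] = -9.
The mode-1 fibre T[:,1,2] = [-9, -3] gives a = [3, 1] (primitive direction); the mode-2 fibre T[1,:,2] = [-9, -9, -9] gives b = [1, 1, 1]; then c[k] = T[1,1,k] / (a[1]·b[1]) = [0, -9, -6] / 3 = [0, -3, -2].
Expanding [3, 1] (x) [1, 1, 1] (x) [0, -3, -2] reproduces all 18 entries of T, so T = [3, 1] (x) [1, 1, 1] (x) [0, -3, -2] and rank(T) ≤ 1.
These bounds meet, so rank(T) = 1.

1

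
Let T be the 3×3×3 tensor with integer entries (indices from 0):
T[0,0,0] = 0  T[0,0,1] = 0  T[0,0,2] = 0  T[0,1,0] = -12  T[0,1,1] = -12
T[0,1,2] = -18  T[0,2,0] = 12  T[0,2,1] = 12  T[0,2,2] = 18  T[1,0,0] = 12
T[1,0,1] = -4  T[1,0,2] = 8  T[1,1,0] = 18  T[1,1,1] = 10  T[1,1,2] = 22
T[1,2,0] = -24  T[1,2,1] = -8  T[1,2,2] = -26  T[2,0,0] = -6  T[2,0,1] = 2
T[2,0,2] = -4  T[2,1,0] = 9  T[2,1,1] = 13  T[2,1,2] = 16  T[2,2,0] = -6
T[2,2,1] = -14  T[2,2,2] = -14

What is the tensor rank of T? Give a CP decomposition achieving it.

Lower bound: the mode-2 unfolding of T (rows indexed by j, columns by (i,k) = (0,0), (0,1), (0,2), (1,0), (1,1), (1,2), (2,0), (2,1), (2,2)) is [[0, 0, 0, 12, -4, 8, -6, 2, -4], [-12, -12, -18, 18, 10, 22, 9, 13, 16], [12, 12, 18, -24, -8, -26, -6, -14, -14]].
There the 2×2 minor on rows j ∈ {0, 1}, columns (i,k) ∈ {(0,0), (1,0)} is det [[0, 12], [-12, 18]] = 144 ≠ 0, so this unfolding has rank ≥ 2; CP rank is at least every unfolding rank, so rank(T) ≥ 2. (Unfolding ranks only ever bound the CP rank from below — rank(T) can be strictly larger than all of them — so the matching upper bound has to come from an explicit 2-term decomposition.)
Upper bound — finding two terms. Write S_k = T[:,:,k] for the frontal slices: S₀ = [[0, -12, 12], [12, 18, -24], [-6, 9, -6]], S₁ = [[0, -12, 12], [-4, 10, -8], [2, 13, -14]], S₂ = [[0, -18, 18], [8, 22, -26], [-4, 16, -14]].
If T = a₁ (x) b₁ (x) c₁ + a₂ (x) b₂ (x) c₂ then each S_k = c₁[k]·a₁b₁ᵀ + c₂[k]·a₂b₂ᵀ. S₀ and S₁ are linearly independent, so a₁b₁ᵀ and a₂b₂ᵀ must span the same plane of matrices: they are the rank-1 matrices of the form x·S₀ + y·S₁.
The 2×2 minor of x·S₀ + y·S₁ on rows {0,1}, columns {0,1} is 144·x² + 96·xy − 48·y² = 48·(3·x − y)(x + y), vanishing at (x:y) = (1:3) and (1:-1).
M₁ = S₀ + 3·S₁ = [[0, -48, 48], [0, 48, -48], [0, 48, -48]] = (-48)·[1, -1, -1][0, 1, -1]ᵀ and M₂ = S₀ − S₁ = [[0, 0, 0], [16, 8, -16], [-8, -4, 8]] = 4·[0, 2, -1][2, 1, -2]ᵀ, so take a₁ = [1, -1, -1], b₁ = [0, 1, -1], a₂ = [0, 2, -1], b₂ = [2, 1, -2].
Each slice is an integer combination of E₁ = a₁b₁ᵀ and E₂ = a₂b₂ᵀ: S₀ = −12·E₁ + 3·E₂, S₁ = −12·E₁ − E₂, S₂ = −18·E₁ + 2·E₂; reading off coefficients, c₁ = [-12, -12, -18] and c₂ = [3, -1, 2].
Hence T = [1, -1, -1] (x) [0, 1, -1] (x) [-12, -12, -18] + [0, 2, -1] (x) [2, 1, -2] (x) [3, -1, 2], so rank(T) ≤ 2.
These bounds meet, so rank(T) = 2.
Check entry T[2,1,2] = 16: (-1)·(1)·(-18) + (-1)·(1)·(2) = 16.

rank(T) = 2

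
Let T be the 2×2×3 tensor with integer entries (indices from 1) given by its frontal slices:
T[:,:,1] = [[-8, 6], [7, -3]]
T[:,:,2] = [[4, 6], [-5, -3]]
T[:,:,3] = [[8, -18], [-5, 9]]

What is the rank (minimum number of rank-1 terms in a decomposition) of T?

2

Lower bound: the mode-1 unfolding of T (rows indexed by i, columns by (j,k) = (1,1), (1,2), (1,3), (2,1), (2,2), (2,3)) is [[-8, 4, 8, 6, 6, -18], [7, -5, -5, -3, -3, 9]].
There the 2×2 minor on rows i ∈ {1, 2}, columns (j,k) ∈ {(1,1), (1,2)} is det [[-8, 4], [7, -5]] = 12 ≠ 0, so this unfolding has rank ≥ 2; CP rank is at least every unfolding rank, so rank(T) ≥ 2. (This is only a lower bound: in general the CP rank may exceed every unfolding rank, so we still need to exhibit 2 rank-1 terms summing to T.)
Upper bound — finding two terms. Write S_k = T[:,:,k] for the frontal slices: S₁ = [[-8, 6], [7, -3]], S₂ = [[4, 6], [-5, -3]], S₃ = [[8, -18], [-5, 9]].
If T = a₁ ⊗ b₁ ⊗ c₁ + a₂ ⊗ b₂ ⊗ c₂ then each S_k = c₁[k]·a₁b₁ᵀ + c₂[k]·a₂b₂ᵀ. S₁ and S₂ are linearly independent, so a₁b₁ᵀ and a₂b₂ᵀ must span the same plane of matrices: they are the rank-1 matrices of the form x·S₁ + y·S₂.
det(x·S₁ + y·S₂) is −18·x² + 18·y² = (-18)·(x − y)(x + y), vanishing at (x:y) = (1:1) and (1:-1).
M₁ = S₁ + S₂ = [[-4, 12], [2, -6]] = (-2)·[2, -1][1, -3]ᵀ and M₂ = S₁ − S₂ = [[-12, 0], [12, 0]] = (-12)·[1, -1][1, 0]ᵀ, so take a₁ = [2, -1], b₁ = [1, -3], a₂ = [1, -1], b₂ = [1, 0].
Each slice is an integer combination of E₁ = a₁b₁ᵀ and E₂ = a₂b₂ᵀ: S₁ = −E₁ − 6·E₂, S₂ = −E₁ + 6·E₂, S₃ = 3·E₁ + 2·E₂; reading off coefficients, c₁ = [-1, -1, 3] and c₂ = [-6, 6, 2].
Hence T = [2, -1] ⊗ [1, -3] ⊗ [-1, -1, 3] + [1, -1] ⊗ [1, 0] ⊗ [-6, 6, 2], so rank(T) ≤ 2.
These bounds meet, so rank(T) = 2.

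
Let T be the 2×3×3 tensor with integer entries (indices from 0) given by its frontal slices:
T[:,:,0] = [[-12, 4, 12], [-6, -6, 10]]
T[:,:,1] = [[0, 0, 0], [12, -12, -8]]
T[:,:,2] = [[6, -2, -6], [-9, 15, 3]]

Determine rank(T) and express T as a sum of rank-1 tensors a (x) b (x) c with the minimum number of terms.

Lower bound: the mode-2 unfolding of T (rows indexed by j, columns by (i,k) = (0,0), (0,1), (0,2), (1,0), (1,1), (1,2)) is [[-12, 0, 6, -6, 12, -9], [4, 0, -2, -6, -12, 15], [12, 0, -6, 10, -8, 3]].
There the 2×2 minor on rows j ∈ {0, 1}, columns (i,k) ∈ {(0,0), (1,0)} is det [[-12, -6], [4, -6]] = 96 ≠ 0, so this unfolding has rank ≥ 2; CP rank is at least every unfolding rank, so rank(T) ≥ 2. (This is only a lower bound: in general the CP rank may exceed every unfolding rank, so we still need to exhibit 2 rank-1 terms summing to T.)
Upper bound — finding two terms. Write S_k = T[:,:,k] for the frontal slices: S₀ = [[-12, 4, 12], [-6, -6, 10]], S₁ = [[0, 0, 0], [12, -12, -8]], S₂ = [[6, -2, -6], [-9, 15, 3]].
If T = a₁ (x) b₁ (x) c₁ + a₂ (x) b₂ (x) c₂ then each S_k = c₁[k]·a₁b₁ᵀ + c₂[k]·a₂b₂ᵀ. S₀ and S₁ are linearly independent, so a₁b₁ᵀ and a₂b₂ᵀ must span the same plane of matrices: they are the rank-1 matrices of the form x·S₀ + y·S₁.
The 2×2 minor of x·S₀ + y·S₁ on rows {0,1}, columns {0,1} is 96·x² + 96·xy = 96·(x + y)(x), vanishing at (x:y) = (1:-1) and (0:1).
M₁ = S₀ − S₁ = [[-12, 4, 12], [-18, 6, 18]] = (-2)·[2, 3][3, -1, -3]ᵀ and M₂ = S₁ = [[0, 0, 0], [12, -12, -8]] = 4·[0, 1][3, -3, -2]ᵀ, so take a₁ = [2, 3], b₁ = [3, -1, -3], a₂ = [0, 1], b₂ = [3, -3, -2].
Each slice is an integer combination of E₁ = a₁b₁ᵀ and E₂ = a₂b₂ᵀ: S₀ = −2·E₁ + 4·E₂, S₁ = 4·E₂, S₂ = E₁ − 6·E₂; reading off coefficients, c₁ = [-2, 0, 1] and c₂ = [4, 4, -6].
Hence T = [2, 3] (x) [3, -1, -3] (x) [-2, 0, 1] + [0, 1] (x) [3, -3, -2] (x) [4, 4, -6], so rank(T) ≤ 2.
These bounds meet, so rank(T) = 2.

rank(T) = 2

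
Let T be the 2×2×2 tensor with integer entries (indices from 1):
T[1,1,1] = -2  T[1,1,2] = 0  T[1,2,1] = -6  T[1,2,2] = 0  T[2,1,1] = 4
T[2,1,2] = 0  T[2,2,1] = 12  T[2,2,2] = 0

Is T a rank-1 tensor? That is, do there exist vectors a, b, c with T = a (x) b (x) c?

Yes

If T = a (x) b (x) c then every fibre of T is a multiple of the corresponding factor, so read the factors off the fibres through the nonzero entry T[1,1,1] = -2.
The mode-1 fibre T[:,1,1] = [-2, 4] gives a = [1, -2] (primitive direction); the mode-2 fibre T[1,:,1] = [-2, -6] gives b = [1, 3]; then c[k] = T[1,1,k] / (a[1]·b[1]) = [-2, 0] / 1 = [-2, 0].
Expanding [1, -2] (x) [1, 3] (x) [-2, 0] reproduces all 8 entries of T, so T = [1, -2] (x) [1, 3] (x) [-2, 0] and rank(T) ≤ 1.
Equivalently every frontal slice T[:,:,k] is c[k] times the rank-1 matrix [1, -2] (x) [1, 3]. So T has rank 1 (it is nonzero).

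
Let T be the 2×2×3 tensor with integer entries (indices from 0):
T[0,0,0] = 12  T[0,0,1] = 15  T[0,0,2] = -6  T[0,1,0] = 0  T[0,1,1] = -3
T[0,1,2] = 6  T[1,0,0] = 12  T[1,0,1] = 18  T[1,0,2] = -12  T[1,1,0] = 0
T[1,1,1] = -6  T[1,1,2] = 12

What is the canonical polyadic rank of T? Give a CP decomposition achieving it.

Lower bound: the mode-1 unfolding of T (rows indexed by i, columns by (j,k) = (0,0), (0,1), (0,2), (1,0), (1,1), (1,2)) is [[12, 15, -6, 0, -3, 6], [12, 18, -12, 0, -6, 12]].
There the 2×2 minor on rows i ∈ {0, 1}, columns (j,k) ∈ {(0,0), (0,1)} is det [[12, 15], [12, 18]] = 36 ≠ 0, so this unfolding has rank ≥ 2; CP rank is at least every unfolding rank, so rank(T) ≥ 2. (Flattening ranks never certify an upper bound on CP rank; for that we must actually write T with 2 rank-1 terms.)
Upper bound — finding two terms. Write S_k = T[:,:,k] for the frontal slices: S₀ = [[12, 0], [12, 0]], S₁ = [[15, -3], [18, -6]], S₂ = [[-6, 6], [-12, 12]].
If T = a₁ (x) b₁ (x) c₁ + a₂ (x) b₂ (x) c₂ then each S_k = c₁[k]·a₁b₁ᵀ + c₂[k]·a₂b₂ᵀ. S₀ and S₁ are linearly independent, so a₁b₁ᵀ and a₂b₂ᵀ must span the same plane of matrices: they are the rank-1 matrices of the form x·S₀ + y·S₁.
det(x·S₀ + y·S₁) is −36·xy − 36·y² = (-36)·(y)(x + y), vanishing at (x:y) = (1:0) and (1:-1).
M₁ = S₀ = [[12, 0], [12, 0]] = 12·(1, 1)(1, 0)ᵀ and M₂ = S₀ − S₁ = [[-3, 3], [-6, 6]] = (-3)·(1, 2)(1, -1)ᵀ, so take a₁ = (1, 1), b₁ = (1, 0), a₂ = (1, 2), b₂ = (1, -1).
Each slice is an integer combination of E₁ = a₁b₁ᵀ and E₂ = a₂b₂ᵀ: S₀ = 12·E₁, S₁ = 12·E₁ + 3·E₂, S₂ = −6·E₂; reading off coefficients, c₁ = (12, 12, 0) and c₂ = (0, 3, -6).
Hence T = (1, 1) (x) (1, 0) (x) (12, 12, 0) + (1, 2) (x) (1, -1) (x) (0, 3, -6), so rank(T) ≤ 2.
These bounds meet, so rank(T) = 2.

rank(T) = 2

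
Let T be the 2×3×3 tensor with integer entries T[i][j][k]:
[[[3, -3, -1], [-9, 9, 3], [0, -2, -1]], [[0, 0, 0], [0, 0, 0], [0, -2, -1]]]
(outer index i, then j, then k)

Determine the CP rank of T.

2

Lower bound: in the mode-2 unfolding of T (rows indexed by j, columns by (i,k)) the 2×2 minor on rows j ∈ {0, 2}, columns (i,k) ∈ {(0,0), (0,1)} is det [[3, -3], [0, -2]] = -6 ≠ 0, so that unfolding has rank ≥ 2 and hence rank(T) ≥ 2 (CP rank is at least every unfolding rank, though it can be larger).
Upper bound: with S_k = T[:,:,k], the two rank-1 terms a₁b₁ᵀ, a₂b₂ᵀ are the rank-1 members of the pencil x·S₀ + y·S₁.
The 2×2 minor of x·S₀ + y·S₁ on rows {0,1}, columns {0,2} is −6·xy + 6·y² = (-6)·(x − y)(y), vanishing at (x:y) = (1:1) and (1:0).
M₁ = S₀ + S₁ = [[0, 0, -2], [0, 0, -2]] = (-2)·[1, 1][0, 0, 1]ᵀ and M₂ = S₀ = [[3, -9, 0], [0, 0, 0]] = 3·[1, 0][1, -3, 0]ᵀ, so take a₁ = [1, 1], b₁ = [0, 0, 1], a₂ = [1, 0], b₂ = [1, -3, 0].
Each slice is an integer combination of E₁ = a₁b₁ᵀ and E₂ = a₂b₂ᵀ: S₀ = 3·E₂, S₁ = −2·E₁ − 3·E₂, S₂ = −E₁ − E₂; reading off coefficients, c₁ = [0, -2, -1] and c₂ = [3, -3, -1].
Hence T = [1, 1] (x) [0, 0, 1] (x) [0, -2, -1] + [1, 0] (x) [1, -3, 0] (x) [3, -3, -1], so rank(T) ≤ 2.
These bounds meet, so rank(T) = 2.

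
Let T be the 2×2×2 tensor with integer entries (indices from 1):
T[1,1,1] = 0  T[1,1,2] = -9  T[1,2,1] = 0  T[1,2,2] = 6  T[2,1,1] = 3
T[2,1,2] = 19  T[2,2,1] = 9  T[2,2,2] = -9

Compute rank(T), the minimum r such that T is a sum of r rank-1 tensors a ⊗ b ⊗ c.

2

Lower bound: the mode-1 unfolding of T (rows indexed by i, columns by (j,k) = (1,1), (1,2), (2,1), (2,2)) is [[0, -9, 0, 6], [3, 19, 9, -9]].
There the 2×2 minor on rows i ∈ {1, 2}, columns (j,k) ∈ {(1,1), (1,2)} is det [[0, -9], [3, 19]] = 27 ≠ 0, so this unfolding has rank ≥ 2; CP rank is at least every unfolding rank, so rank(T) ≥ 2. (This is only a lower bound: in general the CP rank may exceed every unfolding rank, so we still need to exhibit 2 rank-1 terms summing to T.)
Upper bound — finding two terms. Write S_k = T[:,:,k] for the frontal slices: S₁ = [[0, 0], [3, 9]], S₂ = [[-9, 6], [19, -9]].
If T = a₁ ⊗ b₁ ⊗ c₁ + a₂ ⊗ b₂ ⊗ c₂ then each S_k = c₁[k]·a₁b₁ᵀ + c₂[k]·a₂b₂ᵀ. S₁ and S₂ are linearly independent, so a₁b₁ᵀ and a₂b₂ᵀ must span the same plane of matrices: they are the rank-1 matrices of the form x·S₁ + y·S₂.
det(x·S₁ + y·S₂) is −99·xy − 33·y² = (-33)·(y)(3·x + y), vanishing at (x:y) = (1:0) and (1:-3).
M₁ = S₁ = [[0, 0], [3, 9]] = 3·[0, 1][1, 3]ᵀ and M₂ = S₁ − 3·S₂ = [[27, -18], [-54, 36]] = 9·[1, -2][3, -2]ᵀ, so take a₁ = [0, 1], b₁ = [1, 3], a₂ = [1, -2], b₂ = [3, -2].
Each slice is an integer combination of E₁ = a₁b₁ᵀ and E₂ = a₂b₂ᵀ: S₁ = 3·E₁, S₂ = E₁ − 3·E₂; reading off coefficients, c₁ = [3, 1] and c₂ = [0, -3].
Hence T = [0, 1] ⊗ [1, 3] ⊗ [3, 1] + [1, -2] ⊗ [3, -2] ⊗ [0, -3], so rank(T) ≤ 2.
These bounds meet, so rank(T) = 2.
Check entry T[1,1,1] = 0: (0)·(1)·(3) + (1)·(3)·(0) = 0.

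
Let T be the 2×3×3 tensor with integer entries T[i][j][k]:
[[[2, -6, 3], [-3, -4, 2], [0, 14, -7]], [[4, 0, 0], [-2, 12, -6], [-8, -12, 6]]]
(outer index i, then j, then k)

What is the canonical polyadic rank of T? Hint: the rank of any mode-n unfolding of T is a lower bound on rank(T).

Lower bound: the mode-2 unfolding of T (rows indexed by j, columns by (i,k) = (0,0), (0,1), (0,2), (1,0), (1,1), (1,2)) is [[2, -6, 3, 4, 0, 0], [-3, -4, 2, -2, 12, -6], [0, 14, -7, -8, -12, 6]].
There the 3×3 minor on rows j ∈ {0, 1, 2}, columns (i,k) ∈ {(0,0), (0,1), (1,0)} is det [[2, -6, 4], [-3, -4, -2], [0, 14, -8]] = 96 ≠ 0, so this unfolding has rank ≥ 3; CP rank is at least every unfolding rank, so rank(T) ≥ 3. (Flattening ranks never certify an upper bound on CP rank; for that we must actually write T with 3 rank-1 terms.)
Upper bound: T is a sum of 3 rank-1 terms, T = (1, -2) ⊗ (0, 1, -2) ⊗ (-1, -2, 1) + (1, -1) ⊗ (1, 1, -2) ⊗ (0, -4, 2) + (1, 2) ⊗ (1, -1, -1) ⊗ (2, -2, 1) (written with every a and b primitive with positive leading entry and the scale carried by c; CP decompositions are not unique, and this one is verified by expanding entrywise), so rank(T) ≤ 3.
These bounds meet, so rank(T) = 3.

3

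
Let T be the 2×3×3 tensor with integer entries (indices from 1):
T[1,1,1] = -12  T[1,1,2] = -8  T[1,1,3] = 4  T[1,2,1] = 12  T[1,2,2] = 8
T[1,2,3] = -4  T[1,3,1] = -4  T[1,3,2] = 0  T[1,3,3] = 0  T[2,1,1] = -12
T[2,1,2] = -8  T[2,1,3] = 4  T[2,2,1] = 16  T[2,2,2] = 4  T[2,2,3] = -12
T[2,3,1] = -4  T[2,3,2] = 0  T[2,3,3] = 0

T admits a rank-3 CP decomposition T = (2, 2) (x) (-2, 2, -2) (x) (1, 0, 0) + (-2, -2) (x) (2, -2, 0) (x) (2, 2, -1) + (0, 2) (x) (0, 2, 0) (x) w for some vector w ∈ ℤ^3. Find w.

w = (1, -1, -2)

Subtract the known terms from T to get the rank-1 residual R = (0, 2) (x) (0, 2, 0) (x) w, so R[i,j,k] = a[i]·b[j]·w[k]. Pick indices with nonzero a[2]·b[2] = (2)·(2) = 4. Only the fibre through (2,2,·) is needed: R[2,2,:] = T[2,2,:] − Σₗ aₗ[2]bₗ[2]cₗ = [16, 4, -12] − (2)·(2)·(1, 0, 0) − (-2)·(-2)·(2, 2, -1) = [4, -4, -8]. Then w[k] = R[2,2,k] / 4 for each k, giving w = [4, -4, -8] / 4 = (1, -1, -2).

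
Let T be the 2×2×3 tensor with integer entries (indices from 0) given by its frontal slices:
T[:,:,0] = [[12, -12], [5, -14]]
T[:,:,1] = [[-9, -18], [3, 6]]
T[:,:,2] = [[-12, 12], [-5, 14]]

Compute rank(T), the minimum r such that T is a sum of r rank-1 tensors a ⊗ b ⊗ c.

Lower bound: the mode-2 unfolding of T (rows indexed by j, columns by (i,k) = (0,0), (0,1), (0,2), (1,0), (1,1), (1,2)) is [[12, -9, -12, 5, 3, -5], [-12, -18, 12, -14, 6, 14]].
There the 2×2 minor on rows j ∈ {0, 1}, columns (i,k) ∈ {(0,0), (0,1)} is det [[12, -9], [-12, -18]] = -324 ≠ 0, so this unfolding has rank ≥ 2; CP rank is at least every unfolding rank, so rank(T) ≥ 2. (Unfolding ranks only ever bound the CP rank from below — rank(T) can be strictly larger than all of them — so the matching upper bound has to come from an explicit 2-term decomposition.)
Upper bound — finding two terms. Write S_k = T[:,:,k] for the frontal slices: S₀ = [[12, -12], [5, -14]], S₁ = [[-9, -18], [3, 6]], S₂ = [[-12, 12], [-5, 14]].
If T = a₁ ⊗ b₁ ⊗ c₁ + a₂ ⊗ b₂ ⊗ c₂ then each S_k = c₁[k]·a₁b₁ᵀ + c₂[k]·a₂b₂ᵀ. S₀ and S₁ are linearly independent, so a₁b₁ᵀ and a₂b₂ᵀ must span the same plane of matrices: they are the rank-1 matrices of the form x·S₀ + y·S₁.
det(x·S₀ + y·S₁) is −108·x² + 324·xy = (-108)·(x − 3·y)(x), vanishing at (x:y) = (3:1) and (0:1).
M₁ = 3·S₀ + S₁ = [[27, -54], [18, -36]] = 9·[3, 2][1, -2]ᵀ and M₂ = S₁ = [[-9, -18], [3, 6]] = (-3)·[3, -1][1, 2]ᵀ, so take a₁ = [3, 2], b₁ = [1, -2], a₂ = [3, -1], b₂ = [1, 2].
Each slice is an integer combination of E₁ = a₁b₁ᵀ and E₂ = a₂b₂ᵀ: S₀ = 3·E₁ + E₂, S₁ = −3·E₂, S₂ = −3·E₁ − E₂; reading off coefficients, c₁ = [3, 0, -3] and c₂ = [1, -3, -1].
Hence T = [3, 2] ⊗ [1, -2] ⊗ [3, 0, -3] + [3, -1] ⊗ [1, 2] ⊗ [1, -3, -1], so rank(T) ≤ 2.
These bounds meet, so rank(T) = 2.

2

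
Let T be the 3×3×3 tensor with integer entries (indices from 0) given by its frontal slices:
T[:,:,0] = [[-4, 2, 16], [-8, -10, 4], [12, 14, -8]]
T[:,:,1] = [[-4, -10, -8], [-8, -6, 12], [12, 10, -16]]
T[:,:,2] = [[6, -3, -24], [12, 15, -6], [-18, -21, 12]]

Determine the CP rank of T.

Lower bound: in the mode-3 unfolding of T (rows indexed by k, columns by (i,j)) the 2×2 minor on rows k ∈ {0, 1}, columns (i,j) ∈ {(0,0), (0,1)} is det [[-4, 2], [-4, -10]] = 48 ≠ 0, so that unfolding has rank ≥ 2 and hence rank(T) ≥ 2 (CP rank is at least every unfolding rank, though it can be larger).
Upper bound: with S_k = T[:,:,k], the two rank-1 terms a₁b₁ᵀ, a₂b₂ᵀ are the rank-1 members of the pencil x·S₀ + y·S₁.
The 2×2 minor of x·S₀ + y·S₁ on rows {0,1}, columns {0,1} is 56·x² − 56·y² = 56·(x − y)(x + y), vanishing at (x:y) = (1:1) and (1:-1).
M₁ = S₀ + S₁ = [[-8, -8, 8], [-16, -16, 16], [24, 24, -24]] = (-8)·(1, 2, -3)(1, 1, -1)ᵀ and M₂ = S₀ − S₁ = [[0, 12, 24], [0, -4, -8], [0, 4, 8]] = 4·(3, -1, 1)(0, 1, 2)ᵀ, so take a₁ = (1, 2, -3), b₁ = (1, 1, -1), a₂ = (3, -1, 1), b₂ = (0, 1, 2).
Each slice is an integer combination of E₁ = a₁b₁ᵀ and E₂ = a₂b₂ᵀ: S₀ = −4·E₁ + 2·E₂, S₁ = −4·E₁ − 2·E₂, S₂ = 6·E₁ − 3·E₂; reading off coefficients, c₁ = (-4, -4, 6) and c₂ = (2, -2, -3).
Hence T = (1, 2, -3) ⊗ (1, 1, -1) ⊗ (-4, -4, 6) + (3, -1, 1) ⊗ (0, 1, 2) ⊗ (2, -2, -3), so rank(T) ≤ 2.
These bounds meet, so rank(T) = 2.

2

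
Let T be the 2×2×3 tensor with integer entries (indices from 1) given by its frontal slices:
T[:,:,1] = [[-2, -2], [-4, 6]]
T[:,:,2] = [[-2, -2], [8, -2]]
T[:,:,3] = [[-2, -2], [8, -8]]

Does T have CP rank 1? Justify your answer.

No

The mode-3 unfolding of T (rows indexed by k, columns by (i,j) = (1,1), (1,2), (2,1), (2,2)) is [[-2, -2, -4, 6], [-2, -2, 8, -2], [-2, -2, 8, -8]].
There the 3×3 minor on rows k ∈ {1, 2, 3}, columns (i,j) ∈ {(1,1), (2,1), (2,2)} is det [[-2, -4, 6], [-2, 8, -2], [-2, 8, -8]] = 144 ≠ 0, so this unfolding has rank ≥ 3; CP rank is at least every unfolding rank, so rank(T) ≥ 3.
In particular rank(T) ≥ 3 > 1, so T is not rank-1.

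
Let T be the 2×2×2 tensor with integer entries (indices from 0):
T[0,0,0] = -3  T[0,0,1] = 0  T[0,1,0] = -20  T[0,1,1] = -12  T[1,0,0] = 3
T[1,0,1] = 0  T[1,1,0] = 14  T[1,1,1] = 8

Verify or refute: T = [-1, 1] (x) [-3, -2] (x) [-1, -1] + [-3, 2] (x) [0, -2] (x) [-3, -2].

Reconstruct entry (0,0,1) from the claimed factors: Σₗ aₗ[0]bₗ[0]cₗ[1] = (-1)·(-3)·(-1) + (-3)·(0)·(-2) = -3, but T[0,0,1] = 0. The claim is false.

No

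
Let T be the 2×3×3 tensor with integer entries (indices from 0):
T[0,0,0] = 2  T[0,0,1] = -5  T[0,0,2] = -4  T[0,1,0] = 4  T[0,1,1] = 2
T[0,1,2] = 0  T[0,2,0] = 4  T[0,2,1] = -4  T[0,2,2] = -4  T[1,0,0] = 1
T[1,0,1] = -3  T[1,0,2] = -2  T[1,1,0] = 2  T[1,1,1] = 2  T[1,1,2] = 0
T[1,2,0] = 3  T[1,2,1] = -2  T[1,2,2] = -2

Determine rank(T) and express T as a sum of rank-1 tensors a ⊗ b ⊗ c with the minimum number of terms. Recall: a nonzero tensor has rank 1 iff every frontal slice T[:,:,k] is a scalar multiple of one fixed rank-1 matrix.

rank(T) = 3

Lower bound: in the mode-3 unfolding of T (rows indexed by k, columns by (i,j)) the 3×3 minor on rows k ∈ {0, 1, 2}, columns (i,j) ∈ {(0,0), (0,1), (1,0)} is det [[2, 4, 1], [-5, 2, -3], [-4, 0, -2]] = 8 ≠ 0, so that unfolding has rank ≥ 3 and hence rank(T) ≥ 3 (CP rank is at least every unfolding rank, though it can be larger).
Upper bound: T is a sum of 3 rank-1 terms, T = (0, 1) ⊗ (1, -2, 1) ⊗ (1, 0, 0) + (1, 1) ⊗ (1, -2, 0) ⊗ (-2, -1, 0) + (2, 1) ⊗ (1, 0, 1) ⊗ (2, -2, -2) (one valid choice — decompositions are not unique — normalised so each a, b is primitive with positive first nonzero entry; check it by expanding all entries), so rank(T) ≤ 3.
These bounds meet, so rank(T) = 3.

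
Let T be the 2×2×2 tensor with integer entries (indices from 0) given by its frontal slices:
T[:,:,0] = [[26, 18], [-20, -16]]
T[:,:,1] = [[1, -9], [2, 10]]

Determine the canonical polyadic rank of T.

Lower bound: the mode-1 unfolding of T (rows indexed by i, columns by (j,k) = (0,0), (0,1), (1,0), (1,1)) is [[26, 1, 18, -9], [-20, 2, -16, 10]].
There the 2×2 minor on rows i ∈ {0, 1}, columns (j,k) ∈ {(0,0), (0,1)} is det [[26, 1], [-20, 2]] = 72 ≠ 0, so this unfolding has rank ≥ 2; CP rank is at least every unfolding rank, so rank(T) ≥ 2. (Flattening ranks never certify an upper bound on CP rank; for that we must actually write T with 2 rank-1 terms.)
Upper bound — finding two terms. Write S_k = T[:,:,k] for the frontal slices: S₀ = [[26, 18], [-20, -16]], S₁ = [[1, -9], [2, 10]].
If T = a₁ (x) b₁ (x) c₁ + a₂ (x) b₂ (x) c₂ then each S_k = c₁[k]·a₁b₁ᵀ + c₂[k]·a₂b₂ᵀ. S₀ and S₁ are linearly independent, so a₁b₁ᵀ and a₂b₂ᵀ must span the same plane of matrices: they are the rank-1 matrices of the form x·S₀ + y·S₁.
det(x·S₀ + y·S₁) is −56·x² + 28·xy + 28·y² = (-28)·(x − y)(2·x + y), vanishing at (x:y) = (1:1) and (1:-2).
M₁ = S₀ + S₁ = [[27, 9], [-18, -6]] = 3·(3, -2)(3, 1)ᵀ and M₂ = S₀ − 2·S₁ = [[24, 36], [-24, -36]] = 12·(1, -1)(2, 3)ᵀ, so take a₁ = (3, -2), b₁ = (3, 1), a₂ = (1, -1), b₂ = (2, 3).
Each slice is an integer combination of E₁ = a₁b₁ᵀ and E₂ = a₂b₂ᵀ: S₀ = 2·E₁ + 4·E₂, S₁ = E₁ − 4·E₂; reading off coefficients, c₁ = (2, 1) and c₂ = (4, -4).
Hence T = (3, -2) (x) (3, 1) (x) (2, 1) + (1, -1) (x) (2, 3) (x) (4, -4), so rank(T) ≤ 2.
These bounds meet, so rank(T) = 2.
Check entry T[1,1,1] = 10: (-2)·(1)·(1) + (-1)·(3)·(-4) = 10.

2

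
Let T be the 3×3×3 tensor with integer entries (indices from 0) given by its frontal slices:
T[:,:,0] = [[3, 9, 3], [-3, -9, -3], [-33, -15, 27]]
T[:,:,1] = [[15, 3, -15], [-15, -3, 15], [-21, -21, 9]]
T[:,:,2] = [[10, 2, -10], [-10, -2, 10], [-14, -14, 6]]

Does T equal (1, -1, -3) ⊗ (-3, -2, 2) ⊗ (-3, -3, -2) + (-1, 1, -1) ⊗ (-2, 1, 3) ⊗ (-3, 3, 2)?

Yes

Reconstruct entrywise from the claimed factors. For example, T[1,1,2] = -2 and Σₗ aₗ[1]bₗ[1]cₗ[2] = (-1)·(-2)·(-2) + (1)·(1)·(2) = -2; checking all 27 entries, every one matches. The claim holds.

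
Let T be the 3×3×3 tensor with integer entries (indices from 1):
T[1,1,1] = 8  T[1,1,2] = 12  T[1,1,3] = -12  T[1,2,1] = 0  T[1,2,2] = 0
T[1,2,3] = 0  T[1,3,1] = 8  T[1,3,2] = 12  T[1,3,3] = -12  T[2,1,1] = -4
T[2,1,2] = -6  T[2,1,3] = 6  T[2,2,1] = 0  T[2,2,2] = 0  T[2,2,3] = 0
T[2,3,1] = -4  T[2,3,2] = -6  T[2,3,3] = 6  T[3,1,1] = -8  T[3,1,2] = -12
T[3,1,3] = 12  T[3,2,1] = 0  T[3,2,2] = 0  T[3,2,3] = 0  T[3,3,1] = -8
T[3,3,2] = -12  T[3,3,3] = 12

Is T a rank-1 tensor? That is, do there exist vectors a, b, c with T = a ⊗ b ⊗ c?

Yes

The mode-1 fibre T[:,1,1] = [8, -4, -8] gives a = [2, -1, -2] (primitive direction); the mode-2 fibre T[1,:,1] = [8, 0, 8] gives b = [1, 0, 1]; then c[k] = T[1,1,k] / (a[1]·b[1]) = [8, 12, -12] / 2 = [4, 6, -6].
Expanding [2, -1, -2] ⊗ [1, 0, 1] ⊗ [4, 6, -6] reproduces all 27 entries of T, so T = [2, -1, -2] ⊗ [1, 0, 1] ⊗ [4, 6, -6] and rank(T) ≤ 1.
Equivalently every frontal slice T[:,:,k] is c[k] times the rank-1 matrix [2, -1, -2] ⊗ [1, 0, 1]. So T has rank 1 (it is nonzero).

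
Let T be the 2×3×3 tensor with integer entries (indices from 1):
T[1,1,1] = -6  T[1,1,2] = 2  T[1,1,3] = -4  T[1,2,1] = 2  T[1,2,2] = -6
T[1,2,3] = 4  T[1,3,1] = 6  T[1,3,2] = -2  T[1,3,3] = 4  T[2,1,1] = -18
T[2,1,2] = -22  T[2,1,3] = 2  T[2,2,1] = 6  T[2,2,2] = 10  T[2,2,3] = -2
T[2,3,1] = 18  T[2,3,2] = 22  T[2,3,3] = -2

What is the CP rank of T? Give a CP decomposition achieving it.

Lower bound: in the mode-3 unfolding of T (rows indexed by k, columns by (i,j)) the 2×2 minor on rows k ∈ {1, 2}, columns (i,j) ∈ {(1,1), (1,2)} is det [[-6, 2], [2, -6]] = 32 ≠ 0, so that unfolding has rank ≥ 2 and hence rank(T) ≥ 2 (CP rank is at least every unfolding rank, though it can be larger).
Upper bound: with S_k = T[:,:,k], the two rank-1 terms a₁b₁ᵀ, a₂b₂ᵀ are the rank-1 members of the pencil x·S₁ + y·S₂.
The 2×2 minor of x·S₁ + y·S₂ on rows {1,2}, columns {1,2} is −112·xy − 112·y² = (-112)·(y)(x + y), vanishing at (x:y) = (1:0) and (1:-1).
M₁ = S₁ = [[-6, 2, 6], [-18, 6, 18]] = (-2)·[1, 3][3, -1, -3]ᵀ and M₂ = S₁ − S₂ = [[-8, 8, 8], [4, -4, -4]] = (-4)·[2, -1][1, -1, -1]ᵀ, so take a₁ = [1, 3], b₁ = [3, -1, -3], a₂ = [2, -1], b₂ = [1, -1, -1].
Each slice is an integer combination of E₁ = a₁b₁ᵀ and E₂ = a₂b₂ᵀ: S₁ = −2·E₁, S₂ = −2·E₁ + 4·E₂, S₃ = −2·E₂; reading off coefficients, c₁ = [-2, -2, 0] and c₂ = [0, 4, -2].
Hence T = [1, 3] ⊗ [3, -1, -3] ⊗ [-2, -2, 0] + [2, -1] ⊗ [1, -1, -1] ⊗ [0, 4, -2], so rank(T) ≤ 2.
These bounds meet, so rank(T) = 2.

rank(T) = 2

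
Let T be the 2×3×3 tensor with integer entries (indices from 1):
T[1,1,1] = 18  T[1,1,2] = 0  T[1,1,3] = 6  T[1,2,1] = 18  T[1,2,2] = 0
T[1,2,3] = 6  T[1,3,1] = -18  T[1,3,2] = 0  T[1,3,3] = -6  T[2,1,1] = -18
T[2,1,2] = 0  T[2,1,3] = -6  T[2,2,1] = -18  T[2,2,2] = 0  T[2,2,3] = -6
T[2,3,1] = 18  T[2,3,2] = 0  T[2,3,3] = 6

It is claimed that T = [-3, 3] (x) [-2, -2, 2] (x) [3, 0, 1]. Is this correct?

Yes

Reconstruct entrywise from the claimed factors. For example, T[1,3,2] = 0 and Σₗ aₗ[1]bₗ[3]cₗ[2] = (-3)·(2)·(0) = 0; checking all 18 entries, every one matches. The claim holds.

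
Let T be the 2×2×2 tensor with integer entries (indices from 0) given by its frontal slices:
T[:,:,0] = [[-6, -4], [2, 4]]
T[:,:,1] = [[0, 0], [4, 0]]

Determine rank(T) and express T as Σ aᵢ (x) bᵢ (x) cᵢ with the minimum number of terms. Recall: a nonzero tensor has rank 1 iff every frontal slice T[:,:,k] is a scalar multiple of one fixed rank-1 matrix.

Lower bound: the mode-2 unfolding of T (rows indexed by j, columns by (i,k) = (0,0), (0,1), (1,0), (1,1)) is [[-6, 0, 2, 4], [-4, 0, 4, 0]].
There the 2×2 minor on rows j ∈ {0, 1}, columns (i,k) ∈ {(0,0), (1,0)} is det [[-6, 2], [-4, 4]] = -16 ≠ 0, so this unfolding has rank ≥ 2; CP rank is at least every unfolding rank, so rank(T) ≥ 2. (Flattening ranks never certify an upper bound on CP rank; for that we must actually write T with 2 rank-1 terms.)
Upper bound — finding two terms. Write S_k = T[:,:,k] for the frontal slices: S₀ = [[-6, -4], [2, 4]], S₁ = [[0, 0], [4, 0]].
If T = a₁ (x) b₁ (x) c₁ + a₂ (x) b₂ (x) c₂ then each S_k = c₁[k]·a₁b₁ᵀ + c₂[k]·a₂b₂ᵀ. S₀ and S₁ are linearly independent, so a₁b₁ᵀ and a₂b₂ᵀ must span the same plane of matrices: they are the rank-1 matrices of the form x·S₀ + y·S₁.
det(x·S₀ + y·S₁) is −16·x² + 16·xy = (-16)·(x − y)(x), vanishing at (x:y) = (1:1) and (0:1).
M₁ = S₀ + S₁ = [[-6, -4], [6, 4]] = (-2)·(1, -1)(3, 2)ᵀ and M₂ = S₁ = [[0, 0], [4, 0]] = 4·(0, 1)(1, 0)ᵀ, so take a₁ = (1, -1), b₁ = (3, 2), a₂ = (0, 1), b₂ = (1, 0).
Each slice is an integer combination of E₁ = a₁b₁ᵀ and E₂ = a₂b₂ᵀ: S₀ = −2·E₁ − 4·E₂, S₁ = 4·E₂; reading off coefficients, c₁ = (-2, 0) and c₂ = (-4, 4).
Hence T = (1, -1) (x) (3, 2) (x) (-2, 0) + (0, 1) (x) (1, 0) (x) (-4, 4), so rank(T) ≤ 2.
These bounds meet, so rank(T) = 2.

rank(T) = 2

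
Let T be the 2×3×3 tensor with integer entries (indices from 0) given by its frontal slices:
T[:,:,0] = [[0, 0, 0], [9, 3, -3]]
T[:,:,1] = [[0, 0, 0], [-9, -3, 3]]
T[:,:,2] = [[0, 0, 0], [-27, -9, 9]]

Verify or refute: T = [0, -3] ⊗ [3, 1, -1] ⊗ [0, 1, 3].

No

Reconstruct entry (1,0,0) from the claimed factors: Σₗ aₗ[1]bₗ[0]cₗ[0] = (-3)·(3)·(0) = 0, but T[1,0,0] = 9. The claim is false.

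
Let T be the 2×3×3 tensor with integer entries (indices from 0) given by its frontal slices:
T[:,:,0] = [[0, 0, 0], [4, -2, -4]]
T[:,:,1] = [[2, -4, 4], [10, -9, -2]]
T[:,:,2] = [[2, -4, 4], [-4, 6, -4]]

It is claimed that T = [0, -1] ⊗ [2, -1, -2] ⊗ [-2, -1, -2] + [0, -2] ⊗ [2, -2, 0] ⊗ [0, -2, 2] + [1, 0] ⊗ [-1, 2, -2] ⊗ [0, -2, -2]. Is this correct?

Yes

Reconstruct entrywise from the claimed factors. For example, T[1,1,0] = -2 and Σₗ aₗ[1]bₗ[1]cₗ[0] = (-1)·(-1)·(-2) + (-2)·(-2)·(0) + (0)·(2)·(0) = -2; checking all 18 entries, every one matches. The claim holds.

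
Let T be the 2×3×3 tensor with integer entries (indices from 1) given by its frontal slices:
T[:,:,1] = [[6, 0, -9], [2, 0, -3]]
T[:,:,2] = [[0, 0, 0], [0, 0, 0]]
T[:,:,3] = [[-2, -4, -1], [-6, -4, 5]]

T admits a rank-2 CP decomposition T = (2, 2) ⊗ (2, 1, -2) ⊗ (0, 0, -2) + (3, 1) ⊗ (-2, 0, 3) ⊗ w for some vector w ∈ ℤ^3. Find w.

w = (-1, 0, -1)

Subtract the known terms from T to get the rank-1 residual R = (3, 1) ⊗ (-2, 0, 3) ⊗ w, so R[i,j,k] = a[i]·b[j]·w[k]. Pick indices with nonzero a[1]·b[1] = (3)·(-2) = -6. Only the fibre through (1,1,·) is needed: R[1,1,:] = T[1,1,:] − Σₗ aₗ[1]bₗ[1]cₗ = [6, 0, -2] − (2)·(2)·(0, 0, -2) = [6, 0, 6]. Then w[k] = R[1,1,k] / -6 for each k, giving w = [6, 0, 6] / -6 = (-1, 0, -1).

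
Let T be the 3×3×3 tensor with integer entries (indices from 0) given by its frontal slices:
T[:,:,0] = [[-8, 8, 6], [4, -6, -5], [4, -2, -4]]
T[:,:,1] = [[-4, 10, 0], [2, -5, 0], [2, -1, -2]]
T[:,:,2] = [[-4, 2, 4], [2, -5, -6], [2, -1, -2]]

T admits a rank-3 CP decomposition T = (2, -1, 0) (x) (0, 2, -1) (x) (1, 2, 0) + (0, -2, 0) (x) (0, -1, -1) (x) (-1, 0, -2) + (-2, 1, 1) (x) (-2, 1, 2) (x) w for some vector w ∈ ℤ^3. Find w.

Subtract the known terms from T to get the rank-1 residual R = (-2, 1, 1) (x) (-2, 1, 2) (x) w, so R[i,j,k] = a[i]·b[j]·w[k]. Pick indices with nonzero a[0]·b[0] = (-2)·(-2) = 4. Only the fibre through (0,0,·) is needed: R[0,0,:] = T[0,0,:] − Σₗ aₗ[0]bₗ[0]cₗ = [-8, -4, -4] − (2)·(0)·(1, 2, 0) − (0)·(0)·(-1, 0, -2) = [-8, -4, -4]. Then w[k] = R[0,0,k] / 4 for each k, giving w = [-8, -4, -4] / 4 = (-2, -1, -1).

w = (-2, -1, -1)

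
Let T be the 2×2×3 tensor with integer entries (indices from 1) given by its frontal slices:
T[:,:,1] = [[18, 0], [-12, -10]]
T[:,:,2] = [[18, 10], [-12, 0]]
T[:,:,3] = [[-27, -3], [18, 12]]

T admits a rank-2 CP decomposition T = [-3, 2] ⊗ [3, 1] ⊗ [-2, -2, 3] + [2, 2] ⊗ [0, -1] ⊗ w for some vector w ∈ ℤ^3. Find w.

Subtract the known terms from T to get the rank-1 residual R = [2, 2] ⊗ [0, -1] ⊗ w, so R[i,j,k] = a[i]·b[j]·w[k]. Pick indices with nonzero a[1]·b[2] = (2)·(-1) = -2. Only the fibre through (1,2,·) is needed: R[1,2,:] = T[1,2,:] − Σₗ aₗ[1]bₗ[2]cₗ = [0, 10, -3] − (-3)·(1)·[-2, -2, 3] = [-6, 4, 6]. Then w[k] = R[1,2,k] / -2 for each k, giving w = [-6, 4, 6] / -2 = [3, -2, -3].

w = [3, -2, -3]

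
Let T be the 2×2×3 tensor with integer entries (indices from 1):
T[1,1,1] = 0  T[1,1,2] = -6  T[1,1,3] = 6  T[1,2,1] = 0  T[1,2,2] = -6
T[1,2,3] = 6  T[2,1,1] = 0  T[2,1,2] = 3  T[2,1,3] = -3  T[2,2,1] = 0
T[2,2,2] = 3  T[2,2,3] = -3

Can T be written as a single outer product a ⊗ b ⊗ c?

If T = a ⊗ b ⊗ c then every fibre of T is a multiple of the corresponding factor, so read the factors off the fibres through the nonzero entry T[1,1,2] = -6.
The mode-1 fibre T[:,1,2] = [-6, 3] gives a = [2, -1] (primitive direction); the mode-2 fibre T[1,:,2] = [-6, -6] gives b = [1, 1]; then c[k] = T[1,1,k] / (a[1]·b[1]) = [0, -6, 6] / 2 = [0, -3, 3].
Expanding [2, -1] ⊗ [1, 1] ⊗ [0, -3, 3] reproduces all 12 entries of T, so T = [2, -1] ⊗ [1, 1] ⊗ [0, -3, 3] and rank(T) ≤ 1.
Equivalently every frontal slice T[:,:,k] is c[k] times the rank-1 matrix [2, -1] ⊗ [1, 1]. So T has rank 1 (it is nonzero).

Yes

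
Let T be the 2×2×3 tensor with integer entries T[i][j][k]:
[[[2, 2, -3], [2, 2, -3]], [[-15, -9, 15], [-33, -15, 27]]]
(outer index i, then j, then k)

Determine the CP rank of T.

Lower bound: the mode-3 unfolding of T (rows indexed by k, columns by (i,j) = (0,0), (0,1), (1,0), (1,1)) is [[2, 2, -15, -33], [2, 2, -9, -15], [-3, -3, 15, 27]].
There the 2×2 minor on rows k ∈ {0, 1}, columns (i,j) ∈ {(0,0), (1,0)} is det [[2, -15], [2, -9]] = 12 ≠ 0, so this unfolding has rank ≥ 2; CP rank is at least every unfolding rank, so rank(T) ≥ 2. (Flattening ranks never certify an upper bound on CP rank; for that we must actually write T with 2 rank-1 terms.)
Upper bound — finding two terms. Write S_k = T[:,:,k] for the frontal slices: S₀ = [[2, 2], [-15, -33]], S₁ = [[2, 2], [-9, -15]], S₂ = [[-3, -3], [15, 27]].
If T = a₁ ⊗ b₁ ⊗ c₁ + a₂ ⊗ b₂ ⊗ c₂ then each S_k = c₁[k]·a₁b₁ᵀ + c₂[k]·a₂b₂ᵀ. S₀ and S₁ are linearly independent, so a₁b₁ᵀ and a₂b₂ᵀ must span the same plane of matrices: they are the rank-1 matrices of the form x·S₀ + y·S₁.
det(x·S₀ + y·S₁) is −36·x² − 48·xy − 12·y² = (-12)·(x + y)(3·x + y), vanishing at (x:y) = (1:-1) and (1:-3).
M₁ = S₀ − S₁ = [[0, 0], [-6, -18]] = (-6)·[0, 1][1, 3]ᵀ and M₂ = S₀ − 3·S₁ = [[-4, -4], [12, 12]] = (-4)·[1, -3][1, 1]ᵀ, so take a₁ = [0, 1], b₁ = [1, 3], a₂ = [1, -3], b₂ = [1, 1].
Each slice is an integer combination of E₁ = a₁b₁ᵀ and E₂ = a₂b₂ᵀ: S₀ = −9·E₁ + 2·E₂, S₁ = −3·E₁ + 2·E₂, S₂ = 6·E₁ − 3·E₂; reading off coefficients, c₁ = [-9, -3, 6] and c₂ = [2, 2, -3].
Hence T = [0, 1] ⊗ [1, 3] ⊗ [-9, -3, 6] + [1, -3] ⊗ [1, 1] ⊗ [2, 2, -3], so rank(T) ≤ 2.
These bounds meet, so rank(T) = 2.
Check entry T[0,0,1] = 2: (0)·(1)·(-3) + (1)·(1)·(2) = 2.

2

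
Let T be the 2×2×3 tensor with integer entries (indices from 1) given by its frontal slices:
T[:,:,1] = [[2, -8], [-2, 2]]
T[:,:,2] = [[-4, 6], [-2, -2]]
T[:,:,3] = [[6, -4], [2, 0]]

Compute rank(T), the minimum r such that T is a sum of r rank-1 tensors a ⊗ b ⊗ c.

Lower bound: in the mode-3 unfolding of T (rows indexed by k, columns by (i,j)) the 3×3 minor on rows k ∈ {1, 2, 3}, columns (i,j) ∈ {(1,1), (1,2), (2,1)} is det [[2, -8, -2], [-4, 6, -2], [6, -4, 2]] = 80 ≠ 0, so that unfolding has rank ≥ 3 and hence rank(T) ≥ 3 (CP rank is at least every unfolding rank, though it can be larger).
Upper bound: T is a sum of 3 rank-1 terms, T = [1, 0] ⊗ [1, -1] ⊗ [4, -2, 4] + [1, 1] ⊗ [1, 0] ⊗ [-2, -2, 2] + [2, -1] ⊗ [0, 1] ⊗ [-2, 2, 0] (one valid choice — decompositions are not unique — normalised so each a, b is primitive with positive first nonzero entry; check it by expanding all entries), so rank(T) ≤ 3.
These bounds meet, so rank(T) = 3.

3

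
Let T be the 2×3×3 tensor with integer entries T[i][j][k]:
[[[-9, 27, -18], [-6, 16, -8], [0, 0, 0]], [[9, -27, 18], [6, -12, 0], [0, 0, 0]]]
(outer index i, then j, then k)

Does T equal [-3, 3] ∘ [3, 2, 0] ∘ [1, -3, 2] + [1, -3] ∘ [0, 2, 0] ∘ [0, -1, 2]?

Yes

Reconstruct entrywise from the claimed factors. For example, T[1,1,2] = 0 and Σₗ aₗ[1]bₗ[1]cₗ[2] = (3)·(2)·(2) + (-3)·(2)·(2) = 0; checking all 18 entries, every one matches. The claim holds.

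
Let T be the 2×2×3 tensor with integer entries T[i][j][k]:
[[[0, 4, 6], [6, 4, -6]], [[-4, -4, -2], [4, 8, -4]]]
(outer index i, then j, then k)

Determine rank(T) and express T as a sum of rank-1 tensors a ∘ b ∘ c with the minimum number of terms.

Lower bound: the mode-3 unfolding of T (rows indexed by k, columns by (i,j) = (0,0), (0,1), (1,0), (1,1)) is [[0, 6, -4, 4], [4, 4, -4, 8], [6, -6, -2, -4]].
There the 3×3 minor on rows k ∈ {0, 1, 2}, columns (i,j) ∈ {(0,0), (0,1), (1,0)} is det [[0, 6, -4], [4, 4, -4], [6, -6, -2]] = 96 ≠ 0, so this unfolding has rank ≥ 3; CP rank is at least every unfolding rank, so rank(T) ≥ 3. (Unfolding ranks only ever bound the CP rank from below — rank(T) can be strictly larger than all of them — so the matching upper bound has to come from an explicit 3-term decomposition.)
Upper bound: T is a sum of 3 rank-1 terms, T = [1, -1] ∘ [1, 0] ∘ [4, 4, 2] + [1, 0] ∘ [1, -1] ∘ [-4, 0, 4] + [1, 2] ∘ [0, 1] ∘ [2, 4, -2] (written with every a and b primitive with positive leading entry and the scale carried by c; CP decompositions are not unique, and this one is verified by expanding entrywise), so rank(T) ≤ 3.
These bounds meet, so rank(T) = 3.
Check entry T[1,1,2] = -4: (-1)·(0)·(2) + (0)·(-1)·(4) + (2)·(1)·(-2) = -4.

rank(T) = 3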